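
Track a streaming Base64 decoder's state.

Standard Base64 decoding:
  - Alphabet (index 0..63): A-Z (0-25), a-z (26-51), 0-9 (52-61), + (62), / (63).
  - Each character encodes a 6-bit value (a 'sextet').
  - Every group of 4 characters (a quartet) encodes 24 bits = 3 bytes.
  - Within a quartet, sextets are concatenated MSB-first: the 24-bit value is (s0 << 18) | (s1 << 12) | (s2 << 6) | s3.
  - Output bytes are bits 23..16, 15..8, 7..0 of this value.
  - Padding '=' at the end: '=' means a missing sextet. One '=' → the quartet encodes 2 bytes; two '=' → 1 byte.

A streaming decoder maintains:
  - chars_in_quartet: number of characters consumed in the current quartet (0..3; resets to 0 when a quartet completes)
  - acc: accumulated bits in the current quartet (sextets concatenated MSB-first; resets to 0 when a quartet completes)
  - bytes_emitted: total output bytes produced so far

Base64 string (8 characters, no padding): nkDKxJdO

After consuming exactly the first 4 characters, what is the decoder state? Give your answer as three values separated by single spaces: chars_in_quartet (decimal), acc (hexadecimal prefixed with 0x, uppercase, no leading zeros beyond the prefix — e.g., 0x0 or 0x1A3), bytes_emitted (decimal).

After char 0 ('n'=39): chars_in_quartet=1 acc=0x27 bytes_emitted=0
After char 1 ('k'=36): chars_in_quartet=2 acc=0x9E4 bytes_emitted=0
After char 2 ('D'=3): chars_in_quartet=3 acc=0x27903 bytes_emitted=0
After char 3 ('K'=10): chars_in_quartet=4 acc=0x9E40CA -> emit 9E 40 CA, reset; bytes_emitted=3

Answer: 0 0x0 3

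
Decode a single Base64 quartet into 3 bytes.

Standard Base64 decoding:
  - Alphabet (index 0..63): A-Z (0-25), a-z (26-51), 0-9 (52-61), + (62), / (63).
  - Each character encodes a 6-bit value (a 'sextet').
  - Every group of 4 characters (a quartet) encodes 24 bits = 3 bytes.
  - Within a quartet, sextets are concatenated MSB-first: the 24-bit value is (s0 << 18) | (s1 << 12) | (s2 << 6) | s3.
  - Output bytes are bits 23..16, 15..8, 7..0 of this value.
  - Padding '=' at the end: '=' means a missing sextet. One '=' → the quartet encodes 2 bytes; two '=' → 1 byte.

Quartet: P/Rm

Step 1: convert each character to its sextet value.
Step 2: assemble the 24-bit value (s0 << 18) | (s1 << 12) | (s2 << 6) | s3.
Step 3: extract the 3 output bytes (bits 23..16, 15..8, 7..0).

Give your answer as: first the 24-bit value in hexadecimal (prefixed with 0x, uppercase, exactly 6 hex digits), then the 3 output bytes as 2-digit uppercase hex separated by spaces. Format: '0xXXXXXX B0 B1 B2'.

Answer: 0x3FF466 3F F4 66

Derivation:
Sextets: P=15, /=63, R=17, m=38
24-bit: (15<<18) | (63<<12) | (17<<6) | 38
      = 0x3C0000 | 0x03F000 | 0x000440 | 0x000026
      = 0x3FF466
Bytes: (v>>16)&0xFF=3F, (v>>8)&0xFF=F4, v&0xFF=66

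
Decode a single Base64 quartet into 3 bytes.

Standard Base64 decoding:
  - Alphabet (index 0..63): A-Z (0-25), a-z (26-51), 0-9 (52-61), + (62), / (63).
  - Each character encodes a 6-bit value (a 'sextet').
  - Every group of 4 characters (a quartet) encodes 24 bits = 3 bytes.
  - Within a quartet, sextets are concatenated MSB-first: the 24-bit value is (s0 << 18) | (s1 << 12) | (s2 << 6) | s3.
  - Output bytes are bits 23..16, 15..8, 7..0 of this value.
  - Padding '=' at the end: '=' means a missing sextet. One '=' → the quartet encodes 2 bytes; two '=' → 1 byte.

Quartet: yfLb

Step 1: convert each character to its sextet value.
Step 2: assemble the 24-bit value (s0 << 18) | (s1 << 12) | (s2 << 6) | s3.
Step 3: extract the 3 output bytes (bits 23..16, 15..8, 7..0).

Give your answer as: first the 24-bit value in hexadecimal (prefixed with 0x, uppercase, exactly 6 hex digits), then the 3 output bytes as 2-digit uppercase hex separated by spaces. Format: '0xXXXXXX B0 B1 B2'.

Sextets: y=50, f=31, L=11, b=27
24-bit: (50<<18) | (31<<12) | (11<<6) | 27
      = 0xC80000 | 0x01F000 | 0x0002C0 | 0x00001B
      = 0xC9F2DB
Bytes: (v>>16)&0xFF=C9, (v>>8)&0xFF=F2, v&0xFF=DB

Answer: 0xC9F2DB C9 F2 DB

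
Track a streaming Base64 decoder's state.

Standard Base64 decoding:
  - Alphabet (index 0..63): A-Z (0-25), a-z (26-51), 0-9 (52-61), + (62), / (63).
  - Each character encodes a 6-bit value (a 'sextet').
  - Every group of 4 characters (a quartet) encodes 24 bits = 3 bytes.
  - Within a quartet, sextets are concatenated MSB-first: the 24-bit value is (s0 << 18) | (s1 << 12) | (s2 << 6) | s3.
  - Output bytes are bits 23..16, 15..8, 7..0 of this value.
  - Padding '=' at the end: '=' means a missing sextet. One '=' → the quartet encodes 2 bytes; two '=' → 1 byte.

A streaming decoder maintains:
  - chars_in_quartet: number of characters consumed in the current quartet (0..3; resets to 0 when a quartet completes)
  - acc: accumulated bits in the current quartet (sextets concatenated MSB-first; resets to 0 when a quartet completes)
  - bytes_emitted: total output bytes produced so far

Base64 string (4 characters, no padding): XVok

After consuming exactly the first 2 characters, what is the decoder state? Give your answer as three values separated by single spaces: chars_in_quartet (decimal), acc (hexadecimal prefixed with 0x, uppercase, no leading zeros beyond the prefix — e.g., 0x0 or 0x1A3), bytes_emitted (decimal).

After char 0 ('X'=23): chars_in_quartet=1 acc=0x17 bytes_emitted=0
After char 1 ('V'=21): chars_in_quartet=2 acc=0x5D5 bytes_emitted=0

Answer: 2 0x5D5 0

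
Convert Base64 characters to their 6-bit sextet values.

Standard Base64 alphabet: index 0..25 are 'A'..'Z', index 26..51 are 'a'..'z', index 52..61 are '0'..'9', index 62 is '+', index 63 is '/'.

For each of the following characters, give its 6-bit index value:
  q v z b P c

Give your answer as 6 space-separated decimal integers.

Answer: 42 47 51 27 15 28

Derivation:
'q': a..z range, 26 + ord('q') − ord('a') = 42
'v': a..z range, 26 + ord('v') − ord('a') = 47
'z': a..z range, 26 + ord('z') − ord('a') = 51
'b': a..z range, 26 + ord('b') − ord('a') = 27
'P': A..Z range, ord('P') − ord('A') = 15
'c': a..z range, 26 + ord('c') − ord('a') = 28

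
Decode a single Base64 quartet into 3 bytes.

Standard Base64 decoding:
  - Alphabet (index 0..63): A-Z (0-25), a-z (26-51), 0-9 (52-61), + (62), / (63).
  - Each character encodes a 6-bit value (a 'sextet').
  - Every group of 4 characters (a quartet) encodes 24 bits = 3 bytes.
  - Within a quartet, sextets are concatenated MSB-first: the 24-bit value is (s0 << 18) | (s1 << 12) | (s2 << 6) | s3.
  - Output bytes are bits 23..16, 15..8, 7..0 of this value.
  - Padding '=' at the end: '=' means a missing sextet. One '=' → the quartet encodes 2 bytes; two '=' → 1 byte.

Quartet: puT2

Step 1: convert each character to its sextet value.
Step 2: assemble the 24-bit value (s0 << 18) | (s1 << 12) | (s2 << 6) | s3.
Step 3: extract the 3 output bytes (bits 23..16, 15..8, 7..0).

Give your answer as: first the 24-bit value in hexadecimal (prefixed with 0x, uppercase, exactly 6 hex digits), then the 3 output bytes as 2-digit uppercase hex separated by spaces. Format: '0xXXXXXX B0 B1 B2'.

Sextets: p=41, u=46, T=19, 2=54
24-bit: (41<<18) | (46<<12) | (19<<6) | 54
      = 0xA40000 | 0x02E000 | 0x0004C0 | 0x000036
      = 0xA6E4F6
Bytes: (v>>16)&0xFF=A6, (v>>8)&0xFF=E4, v&0xFF=F6

Answer: 0xA6E4F6 A6 E4 F6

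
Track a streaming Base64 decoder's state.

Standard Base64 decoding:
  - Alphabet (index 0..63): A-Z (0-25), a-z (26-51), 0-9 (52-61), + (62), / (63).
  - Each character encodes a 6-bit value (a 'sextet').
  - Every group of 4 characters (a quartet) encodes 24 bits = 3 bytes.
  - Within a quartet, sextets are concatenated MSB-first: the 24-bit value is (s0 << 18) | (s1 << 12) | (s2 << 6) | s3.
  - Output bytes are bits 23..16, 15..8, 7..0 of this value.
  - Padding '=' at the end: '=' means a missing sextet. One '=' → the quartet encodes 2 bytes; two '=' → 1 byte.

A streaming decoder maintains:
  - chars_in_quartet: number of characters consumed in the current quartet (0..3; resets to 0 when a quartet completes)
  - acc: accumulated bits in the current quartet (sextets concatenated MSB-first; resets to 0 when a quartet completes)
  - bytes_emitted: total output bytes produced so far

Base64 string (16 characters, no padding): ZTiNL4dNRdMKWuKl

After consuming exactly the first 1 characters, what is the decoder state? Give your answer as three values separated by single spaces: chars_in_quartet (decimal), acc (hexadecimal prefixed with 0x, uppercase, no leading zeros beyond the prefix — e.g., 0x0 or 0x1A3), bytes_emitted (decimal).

After char 0 ('Z'=25): chars_in_quartet=1 acc=0x19 bytes_emitted=0

Answer: 1 0x19 0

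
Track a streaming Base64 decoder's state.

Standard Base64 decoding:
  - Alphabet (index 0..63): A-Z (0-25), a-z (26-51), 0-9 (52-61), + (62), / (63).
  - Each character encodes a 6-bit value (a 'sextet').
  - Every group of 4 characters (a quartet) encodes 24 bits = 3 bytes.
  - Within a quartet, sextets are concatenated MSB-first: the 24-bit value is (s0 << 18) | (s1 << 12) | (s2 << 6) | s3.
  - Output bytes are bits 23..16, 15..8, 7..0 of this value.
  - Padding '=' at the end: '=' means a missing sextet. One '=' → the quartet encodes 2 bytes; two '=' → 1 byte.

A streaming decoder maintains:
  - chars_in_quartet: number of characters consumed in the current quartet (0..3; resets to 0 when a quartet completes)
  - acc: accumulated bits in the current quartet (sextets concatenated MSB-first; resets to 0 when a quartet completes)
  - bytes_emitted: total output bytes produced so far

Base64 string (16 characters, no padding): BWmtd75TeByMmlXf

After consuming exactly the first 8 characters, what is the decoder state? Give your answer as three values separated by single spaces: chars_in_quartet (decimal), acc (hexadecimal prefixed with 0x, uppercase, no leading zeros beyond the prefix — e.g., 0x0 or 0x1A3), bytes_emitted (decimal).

After char 0 ('B'=1): chars_in_quartet=1 acc=0x1 bytes_emitted=0
After char 1 ('W'=22): chars_in_quartet=2 acc=0x56 bytes_emitted=0
After char 2 ('m'=38): chars_in_quartet=3 acc=0x15A6 bytes_emitted=0
After char 3 ('t'=45): chars_in_quartet=4 acc=0x569AD -> emit 05 69 AD, reset; bytes_emitted=3
After char 4 ('d'=29): chars_in_quartet=1 acc=0x1D bytes_emitted=3
After char 5 ('7'=59): chars_in_quartet=2 acc=0x77B bytes_emitted=3
After char 6 ('5'=57): chars_in_quartet=3 acc=0x1DEF9 bytes_emitted=3
After char 7 ('T'=19): chars_in_quartet=4 acc=0x77BE53 -> emit 77 BE 53, reset; bytes_emitted=6

Answer: 0 0x0 6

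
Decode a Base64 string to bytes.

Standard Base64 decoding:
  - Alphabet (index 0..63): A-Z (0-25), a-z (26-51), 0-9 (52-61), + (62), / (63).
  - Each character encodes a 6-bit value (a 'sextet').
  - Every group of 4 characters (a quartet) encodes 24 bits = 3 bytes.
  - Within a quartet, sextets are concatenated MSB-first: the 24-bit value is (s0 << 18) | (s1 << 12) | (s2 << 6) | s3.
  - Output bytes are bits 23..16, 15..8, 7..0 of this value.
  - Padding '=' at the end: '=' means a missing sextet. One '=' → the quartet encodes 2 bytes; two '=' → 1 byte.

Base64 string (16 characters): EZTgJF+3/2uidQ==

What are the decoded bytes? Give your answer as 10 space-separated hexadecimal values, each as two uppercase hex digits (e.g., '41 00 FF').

Answer: 11 94 E0 24 5F B7 FF 6B A2 75

Derivation:
After char 0 ('E'=4): chars_in_quartet=1 acc=0x4 bytes_emitted=0
After char 1 ('Z'=25): chars_in_quartet=2 acc=0x119 bytes_emitted=0
After char 2 ('T'=19): chars_in_quartet=3 acc=0x4653 bytes_emitted=0
After char 3 ('g'=32): chars_in_quartet=4 acc=0x1194E0 -> emit 11 94 E0, reset; bytes_emitted=3
After char 4 ('J'=9): chars_in_quartet=1 acc=0x9 bytes_emitted=3
After char 5 ('F'=5): chars_in_quartet=2 acc=0x245 bytes_emitted=3
After char 6 ('+'=62): chars_in_quartet=3 acc=0x917E bytes_emitted=3
After char 7 ('3'=55): chars_in_quartet=4 acc=0x245FB7 -> emit 24 5F B7, reset; bytes_emitted=6
After char 8 ('/'=63): chars_in_quartet=1 acc=0x3F bytes_emitted=6
After char 9 ('2'=54): chars_in_quartet=2 acc=0xFF6 bytes_emitted=6
After char 10 ('u'=46): chars_in_quartet=3 acc=0x3FDAE bytes_emitted=6
After char 11 ('i'=34): chars_in_quartet=4 acc=0xFF6BA2 -> emit FF 6B A2, reset; bytes_emitted=9
After char 12 ('d'=29): chars_in_quartet=1 acc=0x1D bytes_emitted=9
After char 13 ('Q'=16): chars_in_quartet=2 acc=0x750 bytes_emitted=9
Padding '==': partial quartet acc=0x750 -> emit 75; bytes_emitted=10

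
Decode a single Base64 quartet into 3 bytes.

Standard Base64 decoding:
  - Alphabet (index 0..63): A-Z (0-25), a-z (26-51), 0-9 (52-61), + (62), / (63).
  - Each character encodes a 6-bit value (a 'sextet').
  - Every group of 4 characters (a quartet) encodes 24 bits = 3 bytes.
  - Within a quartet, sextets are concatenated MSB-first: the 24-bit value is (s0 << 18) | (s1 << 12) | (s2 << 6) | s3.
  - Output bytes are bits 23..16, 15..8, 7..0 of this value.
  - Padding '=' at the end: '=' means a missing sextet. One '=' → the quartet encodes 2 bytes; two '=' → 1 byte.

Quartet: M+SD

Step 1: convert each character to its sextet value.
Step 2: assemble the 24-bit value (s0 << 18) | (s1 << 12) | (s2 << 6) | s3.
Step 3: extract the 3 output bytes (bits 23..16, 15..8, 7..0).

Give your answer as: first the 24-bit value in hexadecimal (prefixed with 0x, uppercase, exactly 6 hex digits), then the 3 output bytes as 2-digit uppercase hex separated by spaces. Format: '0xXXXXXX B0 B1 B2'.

Sextets: M=12, +=62, S=18, D=3
24-bit: (12<<18) | (62<<12) | (18<<6) | 3
      = 0x300000 | 0x03E000 | 0x000480 | 0x000003
      = 0x33E483
Bytes: (v>>16)&0xFF=33, (v>>8)&0xFF=E4, v&0xFF=83

Answer: 0x33E483 33 E4 83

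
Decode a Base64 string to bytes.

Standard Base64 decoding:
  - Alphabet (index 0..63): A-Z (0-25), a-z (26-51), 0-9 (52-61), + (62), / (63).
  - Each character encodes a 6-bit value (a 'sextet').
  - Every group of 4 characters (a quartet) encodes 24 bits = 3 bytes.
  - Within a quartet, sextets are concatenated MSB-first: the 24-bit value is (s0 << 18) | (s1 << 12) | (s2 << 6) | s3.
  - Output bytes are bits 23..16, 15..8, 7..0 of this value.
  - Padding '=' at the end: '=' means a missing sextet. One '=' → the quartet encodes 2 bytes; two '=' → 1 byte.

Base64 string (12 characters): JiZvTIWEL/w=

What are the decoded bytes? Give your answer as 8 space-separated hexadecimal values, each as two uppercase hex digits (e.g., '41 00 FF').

After char 0 ('J'=9): chars_in_quartet=1 acc=0x9 bytes_emitted=0
After char 1 ('i'=34): chars_in_quartet=2 acc=0x262 bytes_emitted=0
After char 2 ('Z'=25): chars_in_quartet=3 acc=0x9899 bytes_emitted=0
After char 3 ('v'=47): chars_in_quartet=4 acc=0x26266F -> emit 26 26 6F, reset; bytes_emitted=3
After char 4 ('T'=19): chars_in_quartet=1 acc=0x13 bytes_emitted=3
After char 5 ('I'=8): chars_in_quartet=2 acc=0x4C8 bytes_emitted=3
After char 6 ('W'=22): chars_in_quartet=3 acc=0x13216 bytes_emitted=3
After char 7 ('E'=4): chars_in_quartet=4 acc=0x4C8584 -> emit 4C 85 84, reset; bytes_emitted=6
After char 8 ('L'=11): chars_in_quartet=1 acc=0xB bytes_emitted=6
After char 9 ('/'=63): chars_in_quartet=2 acc=0x2FF bytes_emitted=6
After char 10 ('w'=48): chars_in_quartet=3 acc=0xBFF0 bytes_emitted=6
Padding '=': partial quartet acc=0xBFF0 -> emit 2F FC; bytes_emitted=8

Answer: 26 26 6F 4C 85 84 2F FC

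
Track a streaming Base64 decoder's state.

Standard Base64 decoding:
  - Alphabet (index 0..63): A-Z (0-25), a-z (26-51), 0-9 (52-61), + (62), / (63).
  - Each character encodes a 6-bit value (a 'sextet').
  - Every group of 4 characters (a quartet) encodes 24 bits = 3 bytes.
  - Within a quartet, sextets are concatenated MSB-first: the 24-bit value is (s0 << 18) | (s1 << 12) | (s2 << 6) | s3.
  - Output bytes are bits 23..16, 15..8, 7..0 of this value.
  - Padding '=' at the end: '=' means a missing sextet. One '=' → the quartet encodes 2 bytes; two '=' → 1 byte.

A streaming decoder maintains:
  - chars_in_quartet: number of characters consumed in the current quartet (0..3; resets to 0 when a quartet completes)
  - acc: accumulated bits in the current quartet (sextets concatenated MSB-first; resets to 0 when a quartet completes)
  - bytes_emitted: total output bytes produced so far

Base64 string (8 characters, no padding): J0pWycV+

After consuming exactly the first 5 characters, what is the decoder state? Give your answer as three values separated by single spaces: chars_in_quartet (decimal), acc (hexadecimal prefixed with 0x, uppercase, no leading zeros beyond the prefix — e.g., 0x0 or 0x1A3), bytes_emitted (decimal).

Answer: 1 0x32 3

Derivation:
After char 0 ('J'=9): chars_in_quartet=1 acc=0x9 bytes_emitted=0
After char 1 ('0'=52): chars_in_quartet=2 acc=0x274 bytes_emitted=0
After char 2 ('p'=41): chars_in_quartet=3 acc=0x9D29 bytes_emitted=0
After char 3 ('W'=22): chars_in_quartet=4 acc=0x274A56 -> emit 27 4A 56, reset; bytes_emitted=3
After char 4 ('y'=50): chars_in_quartet=1 acc=0x32 bytes_emitted=3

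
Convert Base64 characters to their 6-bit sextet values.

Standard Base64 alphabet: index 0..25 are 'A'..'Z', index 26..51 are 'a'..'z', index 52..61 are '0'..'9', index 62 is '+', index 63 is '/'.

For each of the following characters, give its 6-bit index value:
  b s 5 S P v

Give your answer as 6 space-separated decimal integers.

'b': a..z range, 26 + ord('b') − ord('a') = 27
's': a..z range, 26 + ord('s') − ord('a') = 44
'5': 0..9 range, 52 + ord('5') − ord('0') = 57
'S': A..Z range, ord('S') − ord('A') = 18
'P': A..Z range, ord('P') − ord('A') = 15
'v': a..z range, 26 + ord('v') − ord('a') = 47

Answer: 27 44 57 18 15 47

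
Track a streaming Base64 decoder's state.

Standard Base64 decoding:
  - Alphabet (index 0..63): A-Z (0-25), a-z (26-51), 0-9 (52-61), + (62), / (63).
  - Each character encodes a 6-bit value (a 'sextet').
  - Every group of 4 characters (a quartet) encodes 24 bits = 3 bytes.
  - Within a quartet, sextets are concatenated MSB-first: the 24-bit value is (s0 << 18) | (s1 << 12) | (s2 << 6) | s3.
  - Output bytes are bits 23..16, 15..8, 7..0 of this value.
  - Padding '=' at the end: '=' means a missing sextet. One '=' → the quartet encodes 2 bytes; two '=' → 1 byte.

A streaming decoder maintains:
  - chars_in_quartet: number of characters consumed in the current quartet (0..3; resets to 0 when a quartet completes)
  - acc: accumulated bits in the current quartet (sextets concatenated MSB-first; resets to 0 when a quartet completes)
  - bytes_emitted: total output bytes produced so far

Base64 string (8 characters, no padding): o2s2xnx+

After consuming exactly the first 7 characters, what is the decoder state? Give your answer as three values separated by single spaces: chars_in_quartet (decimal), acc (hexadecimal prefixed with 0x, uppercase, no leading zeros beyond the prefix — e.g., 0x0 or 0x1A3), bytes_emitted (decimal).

After char 0 ('o'=40): chars_in_quartet=1 acc=0x28 bytes_emitted=0
After char 1 ('2'=54): chars_in_quartet=2 acc=0xA36 bytes_emitted=0
After char 2 ('s'=44): chars_in_quartet=3 acc=0x28DAC bytes_emitted=0
After char 3 ('2'=54): chars_in_quartet=4 acc=0xA36B36 -> emit A3 6B 36, reset; bytes_emitted=3
After char 4 ('x'=49): chars_in_quartet=1 acc=0x31 bytes_emitted=3
After char 5 ('n'=39): chars_in_quartet=2 acc=0xC67 bytes_emitted=3
After char 6 ('x'=49): chars_in_quartet=3 acc=0x319F1 bytes_emitted=3

Answer: 3 0x319F1 3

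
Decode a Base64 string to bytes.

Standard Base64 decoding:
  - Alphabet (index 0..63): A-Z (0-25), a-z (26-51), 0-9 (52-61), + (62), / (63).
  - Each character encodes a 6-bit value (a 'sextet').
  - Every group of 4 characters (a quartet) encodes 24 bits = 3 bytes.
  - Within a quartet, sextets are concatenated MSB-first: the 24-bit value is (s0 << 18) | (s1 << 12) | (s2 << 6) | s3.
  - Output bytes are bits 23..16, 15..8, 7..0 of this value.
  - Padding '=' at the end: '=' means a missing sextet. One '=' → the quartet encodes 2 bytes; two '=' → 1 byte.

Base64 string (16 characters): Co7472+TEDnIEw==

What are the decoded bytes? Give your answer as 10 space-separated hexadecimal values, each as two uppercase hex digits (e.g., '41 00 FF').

Answer: 0A 8E F8 EF 6F 93 10 39 C8 13

Derivation:
After char 0 ('C'=2): chars_in_quartet=1 acc=0x2 bytes_emitted=0
After char 1 ('o'=40): chars_in_quartet=2 acc=0xA8 bytes_emitted=0
After char 2 ('7'=59): chars_in_quartet=3 acc=0x2A3B bytes_emitted=0
After char 3 ('4'=56): chars_in_quartet=4 acc=0xA8EF8 -> emit 0A 8E F8, reset; bytes_emitted=3
After char 4 ('7'=59): chars_in_quartet=1 acc=0x3B bytes_emitted=3
After char 5 ('2'=54): chars_in_quartet=2 acc=0xEF6 bytes_emitted=3
After char 6 ('+'=62): chars_in_quartet=3 acc=0x3BDBE bytes_emitted=3
After char 7 ('T'=19): chars_in_quartet=4 acc=0xEF6F93 -> emit EF 6F 93, reset; bytes_emitted=6
After char 8 ('E'=4): chars_in_quartet=1 acc=0x4 bytes_emitted=6
After char 9 ('D'=3): chars_in_quartet=2 acc=0x103 bytes_emitted=6
After char 10 ('n'=39): chars_in_quartet=3 acc=0x40E7 bytes_emitted=6
After char 11 ('I'=8): chars_in_quartet=4 acc=0x1039C8 -> emit 10 39 C8, reset; bytes_emitted=9
After char 12 ('E'=4): chars_in_quartet=1 acc=0x4 bytes_emitted=9
After char 13 ('w'=48): chars_in_quartet=2 acc=0x130 bytes_emitted=9
Padding '==': partial quartet acc=0x130 -> emit 13; bytes_emitted=10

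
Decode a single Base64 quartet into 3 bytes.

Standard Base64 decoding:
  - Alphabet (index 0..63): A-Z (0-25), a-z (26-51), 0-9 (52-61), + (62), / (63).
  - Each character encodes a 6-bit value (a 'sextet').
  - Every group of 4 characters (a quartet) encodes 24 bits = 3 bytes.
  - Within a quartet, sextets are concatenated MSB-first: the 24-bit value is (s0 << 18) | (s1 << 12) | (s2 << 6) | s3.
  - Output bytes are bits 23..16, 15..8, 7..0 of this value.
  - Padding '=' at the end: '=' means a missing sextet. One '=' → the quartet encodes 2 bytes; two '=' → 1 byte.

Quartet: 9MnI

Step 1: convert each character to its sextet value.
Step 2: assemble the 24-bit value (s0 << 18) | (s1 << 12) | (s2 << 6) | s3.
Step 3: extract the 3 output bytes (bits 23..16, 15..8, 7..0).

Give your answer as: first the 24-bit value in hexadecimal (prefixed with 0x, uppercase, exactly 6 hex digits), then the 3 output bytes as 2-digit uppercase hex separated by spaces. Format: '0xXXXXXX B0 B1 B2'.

Answer: 0xF4C9C8 F4 C9 C8

Derivation:
Sextets: 9=61, M=12, n=39, I=8
24-bit: (61<<18) | (12<<12) | (39<<6) | 8
      = 0xF40000 | 0x00C000 | 0x0009C0 | 0x000008
      = 0xF4C9C8
Bytes: (v>>16)&0xFF=F4, (v>>8)&0xFF=C9, v&0xFF=C8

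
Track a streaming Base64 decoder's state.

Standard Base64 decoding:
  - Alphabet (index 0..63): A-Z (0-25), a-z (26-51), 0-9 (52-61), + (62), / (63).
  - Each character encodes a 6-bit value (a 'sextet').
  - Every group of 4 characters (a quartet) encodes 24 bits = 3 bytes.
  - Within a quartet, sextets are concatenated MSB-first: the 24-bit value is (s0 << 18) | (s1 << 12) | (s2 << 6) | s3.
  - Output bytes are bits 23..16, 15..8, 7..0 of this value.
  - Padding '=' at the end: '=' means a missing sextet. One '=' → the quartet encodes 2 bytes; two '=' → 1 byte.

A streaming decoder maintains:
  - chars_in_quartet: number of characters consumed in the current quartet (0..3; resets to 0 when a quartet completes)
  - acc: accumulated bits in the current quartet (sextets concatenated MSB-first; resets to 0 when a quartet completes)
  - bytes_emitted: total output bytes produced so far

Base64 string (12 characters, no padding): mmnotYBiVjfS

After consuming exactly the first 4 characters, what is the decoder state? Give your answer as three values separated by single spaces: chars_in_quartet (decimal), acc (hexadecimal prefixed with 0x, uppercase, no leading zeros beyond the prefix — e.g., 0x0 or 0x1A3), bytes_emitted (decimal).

Answer: 0 0x0 3

Derivation:
After char 0 ('m'=38): chars_in_quartet=1 acc=0x26 bytes_emitted=0
After char 1 ('m'=38): chars_in_quartet=2 acc=0x9A6 bytes_emitted=0
After char 2 ('n'=39): chars_in_quartet=3 acc=0x269A7 bytes_emitted=0
After char 3 ('o'=40): chars_in_quartet=4 acc=0x9A69E8 -> emit 9A 69 E8, reset; bytes_emitted=3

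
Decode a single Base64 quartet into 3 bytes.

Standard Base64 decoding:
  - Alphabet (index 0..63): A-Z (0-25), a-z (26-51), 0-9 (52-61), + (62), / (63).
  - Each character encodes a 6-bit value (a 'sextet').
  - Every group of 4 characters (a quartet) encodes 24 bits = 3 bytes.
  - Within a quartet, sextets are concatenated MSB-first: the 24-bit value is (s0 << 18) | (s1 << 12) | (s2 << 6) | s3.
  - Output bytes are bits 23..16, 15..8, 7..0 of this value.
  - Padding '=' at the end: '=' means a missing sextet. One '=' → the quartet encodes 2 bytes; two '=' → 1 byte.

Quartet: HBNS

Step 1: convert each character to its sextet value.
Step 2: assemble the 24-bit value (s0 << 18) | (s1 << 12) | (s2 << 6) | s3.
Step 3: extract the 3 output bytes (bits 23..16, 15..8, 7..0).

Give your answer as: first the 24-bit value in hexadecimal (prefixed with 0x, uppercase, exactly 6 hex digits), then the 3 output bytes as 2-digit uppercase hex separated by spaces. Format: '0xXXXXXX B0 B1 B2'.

Sextets: H=7, B=1, N=13, S=18
24-bit: (7<<18) | (1<<12) | (13<<6) | 18
      = 0x1C0000 | 0x001000 | 0x000340 | 0x000012
      = 0x1C1352
Bytes: (v>>16)&0xFF=1C, (v>>8)&0xFF=13, v&0xFF=52

Answer: 0x1C1352 1C 13 52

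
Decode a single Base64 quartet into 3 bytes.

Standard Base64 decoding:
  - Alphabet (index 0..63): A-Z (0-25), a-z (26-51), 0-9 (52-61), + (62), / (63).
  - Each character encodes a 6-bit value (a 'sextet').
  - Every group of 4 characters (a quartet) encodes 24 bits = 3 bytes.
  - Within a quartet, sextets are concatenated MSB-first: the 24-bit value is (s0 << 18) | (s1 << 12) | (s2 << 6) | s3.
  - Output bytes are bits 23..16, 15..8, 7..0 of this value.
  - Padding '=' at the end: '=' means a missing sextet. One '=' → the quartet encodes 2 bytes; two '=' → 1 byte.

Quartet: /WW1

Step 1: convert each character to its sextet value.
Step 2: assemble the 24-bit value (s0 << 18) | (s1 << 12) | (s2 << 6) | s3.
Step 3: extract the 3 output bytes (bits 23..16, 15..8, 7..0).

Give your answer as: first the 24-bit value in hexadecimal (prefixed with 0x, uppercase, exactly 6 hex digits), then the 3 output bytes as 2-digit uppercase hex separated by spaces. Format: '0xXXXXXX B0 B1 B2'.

Answer: 0xFD65B5 FD 65 B5

Derivation:
Sextets: /=63, W=22, W=22, 1=53
24-bit: (63<<18) | (22<<12) | (22<<6) | 53
      = 0xFC0000 | 0x016000 | 0x000580 | 0x000035
      = 0xFD65B5
Bytes: (v>>16)&0xFF=FD, (v>>8)&0xFF=65, v&0xFF=B5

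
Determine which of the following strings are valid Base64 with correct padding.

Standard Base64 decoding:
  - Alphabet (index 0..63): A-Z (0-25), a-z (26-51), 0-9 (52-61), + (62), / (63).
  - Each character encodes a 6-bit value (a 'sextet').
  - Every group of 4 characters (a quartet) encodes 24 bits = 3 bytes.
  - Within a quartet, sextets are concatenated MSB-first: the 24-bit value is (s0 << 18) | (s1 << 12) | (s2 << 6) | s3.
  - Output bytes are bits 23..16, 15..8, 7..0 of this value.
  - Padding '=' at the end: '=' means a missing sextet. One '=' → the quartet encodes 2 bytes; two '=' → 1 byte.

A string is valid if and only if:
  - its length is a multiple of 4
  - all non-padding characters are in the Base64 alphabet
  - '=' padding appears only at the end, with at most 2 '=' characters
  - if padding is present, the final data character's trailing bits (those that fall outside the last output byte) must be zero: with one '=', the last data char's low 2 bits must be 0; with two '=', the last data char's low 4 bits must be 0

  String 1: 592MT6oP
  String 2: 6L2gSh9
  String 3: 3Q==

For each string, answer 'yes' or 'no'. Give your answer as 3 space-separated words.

Answer: yes no yes

Derivation:
String 1: '592MT6oP' → valid
String 2: '6L2gSh9' → invalid (len=7 not mult of 4)
String 3: '3Q==' → valid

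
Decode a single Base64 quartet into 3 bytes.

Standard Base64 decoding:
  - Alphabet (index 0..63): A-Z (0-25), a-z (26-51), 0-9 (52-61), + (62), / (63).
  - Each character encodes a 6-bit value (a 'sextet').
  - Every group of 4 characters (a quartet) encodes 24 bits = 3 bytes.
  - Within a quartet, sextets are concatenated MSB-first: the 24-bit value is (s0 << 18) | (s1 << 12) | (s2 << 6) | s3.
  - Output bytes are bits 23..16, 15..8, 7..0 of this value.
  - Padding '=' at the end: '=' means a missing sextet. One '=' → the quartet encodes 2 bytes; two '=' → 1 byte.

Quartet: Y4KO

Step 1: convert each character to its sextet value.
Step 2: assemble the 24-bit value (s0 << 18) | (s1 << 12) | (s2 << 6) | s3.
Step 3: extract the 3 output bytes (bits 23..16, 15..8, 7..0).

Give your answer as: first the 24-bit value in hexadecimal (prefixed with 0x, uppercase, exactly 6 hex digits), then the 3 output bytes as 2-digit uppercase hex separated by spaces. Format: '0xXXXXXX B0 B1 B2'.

Sextets: Y=24, 4=56, K=10, O=14
24-bit: (24<<18) | (56<<12) | (10<<6) | 14
      = 0x600000 | 0x038000 | 0x000280 | 0x00000E
      = 0x63828E
Bytes: (v>>16)&0xFF=63, (v>>8)&0xFF=82, v&0xFF=8E

Answer: 0x63828E 63 82 8E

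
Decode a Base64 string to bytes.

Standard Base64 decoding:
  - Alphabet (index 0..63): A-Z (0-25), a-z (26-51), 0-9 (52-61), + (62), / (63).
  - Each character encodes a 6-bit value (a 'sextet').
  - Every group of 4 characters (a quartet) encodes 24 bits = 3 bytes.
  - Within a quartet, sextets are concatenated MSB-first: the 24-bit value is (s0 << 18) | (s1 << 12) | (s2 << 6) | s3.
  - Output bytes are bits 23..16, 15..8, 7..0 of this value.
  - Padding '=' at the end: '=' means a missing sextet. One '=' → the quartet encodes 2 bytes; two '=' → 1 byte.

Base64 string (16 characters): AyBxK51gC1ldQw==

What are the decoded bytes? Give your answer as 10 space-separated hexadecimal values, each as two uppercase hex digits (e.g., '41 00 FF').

Answer: 03 20 71 2B 9D 60 0B 59 5D 43

Derivation:
After char 0 ('A'=0): chars_in_quartet=1 acc=0x0 bytes_emitted=0
After char 1 ('y'=50): chars_in_quartet=2 acc=0x32 bytes_emitted=0
After char 2 ('B'=1): chars_in_quartet=3 acc=0xC81 bytes_emitted=0
After char 3 ('x'=49): chars_in_quartet=4 acc=0x32071 -> emit 03 20 71, reset; bytes_emitted=3
After char 4 ('K'=10): chars_in_quartet=1 acc=0xA bytes_emitted=3
After char 5 ('5'=57): chars_in_quartet=2 acc=0x2B9 bytes_emitted=3
After char 6 ('1'=53): chars_in_quartet=3 acc=0xAE75 bytes_emitted=3
After char 7 ('g'=32): chars_in_quartet=4 acc=0x2B9D60 -> emit 2B 9D 60, reset; bytes_emitted=6
After char 8 ('C'=2): chars_in_quartet=1 acc=0x2 bytes_emitted=6
After char 9 ('1'=53): chars_in_quartet=2 acc=0xB5 bytes_emitted=6
After char 10 ('l'=37): chars_in_quartet=3 acc=0x2D65 bytes_emitted=6
After char 11 ('d'=29): chars_in_quartet=4 acc=0xB595D -> emit 0B 59 5D, reset; bytes_emitted=9
After char 12 ('Q'=16): chars_in_quartet=1 acc=0x10 bytes_emitted=9
After char 13 ('w'=48): chars_in_quartet=2 acc=0x430 bytes_emitted=9
Padding '==': partial quartet acc=0x430 -> emit 43; bytes_emitted=10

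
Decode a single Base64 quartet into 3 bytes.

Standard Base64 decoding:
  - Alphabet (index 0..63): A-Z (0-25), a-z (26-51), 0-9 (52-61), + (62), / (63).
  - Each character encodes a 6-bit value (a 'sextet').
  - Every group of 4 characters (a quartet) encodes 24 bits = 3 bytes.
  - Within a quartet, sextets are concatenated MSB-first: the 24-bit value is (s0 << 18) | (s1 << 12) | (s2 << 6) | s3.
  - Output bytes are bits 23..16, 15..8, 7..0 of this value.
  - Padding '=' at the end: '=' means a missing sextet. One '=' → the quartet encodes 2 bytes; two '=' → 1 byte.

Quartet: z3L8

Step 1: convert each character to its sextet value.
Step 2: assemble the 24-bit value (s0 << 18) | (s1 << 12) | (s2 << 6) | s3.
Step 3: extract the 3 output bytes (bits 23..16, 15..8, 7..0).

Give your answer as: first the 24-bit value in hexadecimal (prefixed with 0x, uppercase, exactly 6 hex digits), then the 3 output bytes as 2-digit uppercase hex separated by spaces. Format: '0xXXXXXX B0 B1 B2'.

Sextets: z=51, 3=55, L=11, 8=60
24-bit: (51<<18) | (55<<12) | (11<<6) | 60
      = 0xCC0000 | 0x037000 | 0x0002C0 | 0x00003C
      = 0xCF72FC
Bytes: (v>>16)&0xFF=CF, (v>>8)&0xFF=72, v&0xFF=FC

Answer: 0xCF72FC CF 72 FC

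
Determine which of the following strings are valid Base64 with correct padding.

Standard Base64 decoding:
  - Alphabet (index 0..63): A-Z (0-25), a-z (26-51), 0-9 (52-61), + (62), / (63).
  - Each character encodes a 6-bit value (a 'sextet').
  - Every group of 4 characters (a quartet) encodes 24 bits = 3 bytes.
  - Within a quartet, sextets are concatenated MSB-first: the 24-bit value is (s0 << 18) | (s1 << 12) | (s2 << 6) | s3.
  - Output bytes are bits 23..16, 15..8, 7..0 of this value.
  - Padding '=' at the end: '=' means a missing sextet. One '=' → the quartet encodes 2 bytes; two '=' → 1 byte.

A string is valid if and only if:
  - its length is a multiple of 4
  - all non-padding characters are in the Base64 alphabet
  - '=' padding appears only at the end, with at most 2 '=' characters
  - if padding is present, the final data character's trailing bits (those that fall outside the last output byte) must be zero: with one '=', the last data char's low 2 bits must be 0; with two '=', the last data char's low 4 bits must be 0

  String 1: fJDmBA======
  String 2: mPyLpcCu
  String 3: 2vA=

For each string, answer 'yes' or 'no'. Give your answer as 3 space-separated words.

String 1: 'fJDmBA======' → invalid (6 pad chars (max 2))
String 2: 'mPyLpcCu' → valid
String 3: '2vA=' → valid

Answer: no yes yes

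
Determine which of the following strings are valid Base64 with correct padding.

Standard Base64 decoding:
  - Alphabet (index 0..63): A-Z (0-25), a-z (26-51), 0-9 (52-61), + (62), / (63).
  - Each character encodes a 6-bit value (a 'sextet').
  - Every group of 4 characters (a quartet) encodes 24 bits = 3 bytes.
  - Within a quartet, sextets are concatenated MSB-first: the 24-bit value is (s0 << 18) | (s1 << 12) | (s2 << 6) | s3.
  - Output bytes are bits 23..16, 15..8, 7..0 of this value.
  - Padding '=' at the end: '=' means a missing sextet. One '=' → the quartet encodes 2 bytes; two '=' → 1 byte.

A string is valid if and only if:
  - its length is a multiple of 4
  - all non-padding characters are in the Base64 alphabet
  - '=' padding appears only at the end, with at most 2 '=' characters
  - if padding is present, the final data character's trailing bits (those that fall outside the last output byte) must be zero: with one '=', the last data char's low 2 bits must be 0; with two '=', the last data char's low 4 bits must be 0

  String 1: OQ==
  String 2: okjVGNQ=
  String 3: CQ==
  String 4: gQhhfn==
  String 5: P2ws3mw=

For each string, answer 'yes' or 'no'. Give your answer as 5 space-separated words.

String 1: 'OQ==' → valid
String 2: 'okjVGNQ=' → valid
String 3: 'CQ==' → valid
String 4: 'gQhhfn==' → invalid (bad trailing bits)
String 5: 'P2ws3mw=' → valid

Answer: yes yes yes no yes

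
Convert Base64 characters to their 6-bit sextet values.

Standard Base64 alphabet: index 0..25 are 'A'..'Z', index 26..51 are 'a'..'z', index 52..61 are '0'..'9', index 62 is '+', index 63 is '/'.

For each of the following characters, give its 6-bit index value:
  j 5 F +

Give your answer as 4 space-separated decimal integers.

'j': a..z range, 26 + ord('j') − ord('a') = 35
'5': 0..9 range, 52 + ord('5') − ord('0') = 57
'F': A..Z range, ord('F') − ord('A') = 5
'+': index 62

Answer: 35 57 5 62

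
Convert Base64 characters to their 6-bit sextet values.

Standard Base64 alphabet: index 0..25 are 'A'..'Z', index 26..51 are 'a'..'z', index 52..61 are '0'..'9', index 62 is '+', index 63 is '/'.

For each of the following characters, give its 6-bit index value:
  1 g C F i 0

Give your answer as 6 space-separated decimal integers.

Answer: 53 32 2 5 34 52

Derivation:
'1': 0..9 range, 52 + ord('1') − ord('0') = 53
'g': a..z range, 26 + ord('g') − ord('a') = 32
'C': A..Z range, ord('C') − ord('A') = 2
'F': A..Z range, ord('F') − ord('A') = 5
'i': a..z range, 26 + ord('i') − ord('a') = 34
'0': 0..9 range, 52 + ord('0') − ord('0') = 52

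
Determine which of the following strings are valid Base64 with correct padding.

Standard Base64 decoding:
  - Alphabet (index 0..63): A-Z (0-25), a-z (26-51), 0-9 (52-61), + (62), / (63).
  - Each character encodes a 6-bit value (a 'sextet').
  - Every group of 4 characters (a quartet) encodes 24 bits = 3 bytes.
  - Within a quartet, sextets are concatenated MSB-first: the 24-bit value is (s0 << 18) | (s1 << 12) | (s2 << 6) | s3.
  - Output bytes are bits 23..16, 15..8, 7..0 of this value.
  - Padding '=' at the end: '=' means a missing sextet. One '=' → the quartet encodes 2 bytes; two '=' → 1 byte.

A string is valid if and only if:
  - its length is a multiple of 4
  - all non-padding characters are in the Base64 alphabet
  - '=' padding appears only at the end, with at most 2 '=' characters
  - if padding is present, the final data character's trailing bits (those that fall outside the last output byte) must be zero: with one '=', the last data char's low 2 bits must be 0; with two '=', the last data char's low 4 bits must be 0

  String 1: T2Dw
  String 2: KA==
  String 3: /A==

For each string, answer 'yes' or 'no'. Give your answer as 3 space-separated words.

Answer: yes yes yes

Derivation:
String 1: 'T2Dw' → valid
String 2: 'KA==' → valid
String 3: '/A==' → valid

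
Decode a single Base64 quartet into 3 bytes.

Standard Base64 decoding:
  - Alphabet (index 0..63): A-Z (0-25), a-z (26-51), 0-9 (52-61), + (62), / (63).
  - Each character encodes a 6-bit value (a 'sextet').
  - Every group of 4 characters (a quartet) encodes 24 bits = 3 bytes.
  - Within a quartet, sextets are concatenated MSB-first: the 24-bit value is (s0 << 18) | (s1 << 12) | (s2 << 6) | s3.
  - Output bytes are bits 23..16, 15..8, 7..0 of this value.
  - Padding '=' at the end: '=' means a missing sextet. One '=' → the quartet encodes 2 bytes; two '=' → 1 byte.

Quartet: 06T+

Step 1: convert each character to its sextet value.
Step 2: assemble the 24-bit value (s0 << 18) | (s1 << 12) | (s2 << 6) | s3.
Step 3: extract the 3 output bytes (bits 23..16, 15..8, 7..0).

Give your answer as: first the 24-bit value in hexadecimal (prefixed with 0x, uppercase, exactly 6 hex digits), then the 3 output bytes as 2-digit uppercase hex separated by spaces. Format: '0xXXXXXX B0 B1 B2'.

Sextets: 0=52, 6=58, T=19, +=62
24-bit: (52<<18) | (58<<12) | (19<<6) | 62
      = 0xD00000 | 0x03A000 | 0x0004C0 | 0x00003E
      = 0xD3A4FE
Bytes: (v>>16)&0xFF=D3, (v>>8)&0xFF=A4, v&0xFF=FE

Answer: 0xD3A4FE D3 A4 FE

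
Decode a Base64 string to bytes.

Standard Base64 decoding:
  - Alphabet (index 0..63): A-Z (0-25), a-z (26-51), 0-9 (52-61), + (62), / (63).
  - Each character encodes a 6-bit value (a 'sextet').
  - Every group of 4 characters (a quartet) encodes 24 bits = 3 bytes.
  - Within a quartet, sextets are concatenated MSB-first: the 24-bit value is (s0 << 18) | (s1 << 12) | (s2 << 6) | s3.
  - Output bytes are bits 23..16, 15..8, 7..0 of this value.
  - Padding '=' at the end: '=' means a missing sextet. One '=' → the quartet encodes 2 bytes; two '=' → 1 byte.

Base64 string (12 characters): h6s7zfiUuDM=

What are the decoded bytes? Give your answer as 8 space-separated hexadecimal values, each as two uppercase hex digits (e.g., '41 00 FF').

Answer: 87 AB 3B CD F8 94 B8 33

Derivation:
After char 0 ('h'=33): chars_in_quartet=1 acc=0x21 bytes_emitted=0
After char 1 ('6'=58): chars_in_quartet=2 acc=0x87A bytes_emitted=0
After char 2 ('s'=44): chars_in_quartet=3 acc=0x21EAC bytes_emitted=0
After char 3 ('7'=59): chars_in_quartet=4 acc=0x87AB3B -> emit 87 AB 3B, reset; bytes_emitted=3
After char 4 ('z'=51): chars_in_quartet=1 acc=0x33 bytes_emitted=3
After char 5 ('f'=31): chars_in_quartet=2 acc=0xCDF bytes_emitted=3
After char 6 ('i'=34): chars_in_quartet=3 acc=0x337E2 bytes_emitted=3
After char 7 ('U'=20): chars_in_quartet=4 acc=0xCDF894 -> emit CD F8 94, reset; bytes_emitted=6
After char 8 ('u'=46): chars_in_quartet=1 acc=0x2E bytes_emitted=6
After char 9 ('D'=3): chars_in_quartet=2 acc=0xB83 bytes_emitted=6
After char 10 ('M'=12): chars_in_quartet=3 acc=0x2E0CC bytes_emitted=6
Padding '=': partial quartet acc=0x2E0CC -> emit B8 33; bytes_emitted=8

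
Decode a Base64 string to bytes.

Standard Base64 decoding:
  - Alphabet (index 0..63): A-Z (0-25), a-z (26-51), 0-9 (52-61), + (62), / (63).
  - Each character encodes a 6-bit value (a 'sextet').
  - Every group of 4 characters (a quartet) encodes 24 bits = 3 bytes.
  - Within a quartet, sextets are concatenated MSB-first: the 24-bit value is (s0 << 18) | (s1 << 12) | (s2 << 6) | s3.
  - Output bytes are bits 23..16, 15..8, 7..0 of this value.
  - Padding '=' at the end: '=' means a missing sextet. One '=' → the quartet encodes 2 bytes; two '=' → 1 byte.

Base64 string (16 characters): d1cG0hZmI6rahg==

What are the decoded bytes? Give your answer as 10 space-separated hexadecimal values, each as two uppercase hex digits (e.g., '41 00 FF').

Answer: 77 57 06 D2 16 66 23 AA DA 86

Derivation:
After char 0 ('d'=29): chars_in_quartet=1 acc=0x1D bytes_emitted=0
After char 1 ('1'=53): chars_in_quartet=2 acc=0x775 bytes_emitted=0
After char 2 ('c'=28): chars_in_quartet=3 acc=0x1DD5C bytes_emitted=0
After char 3 ('G'=6): chars_in_quartet=4 acc=0x775706 -> emit 77 57 06, reset; bytes_emitted=3
After char 4 ('0'=52): chars_in_quartet=1 acc=0x34 bytes_emitted=3
After char 5 ('h'=33): chars_in_quartet=2 acc=0xD21 bytes_emitted=3
After char 6 ('Z'=25): chars_in_quartet=3 acc=0x34859 bytes_emitted=3
After char 7 ('m'=38): chars_in_quartet=4 acc=0xD21666 -> emit D2 16 66, reset; bytes_emitted=6
After char 8 ('I'=8): chars_in_quartet=1 acc=0x8 bytes_emitted=6
After char 9 ('6'=58): chars_in_quartet=2 acc=0x23A bytes_emitted=6
After char 10 ('r'=43): chars_in_quartet=3 acc=0x8EAB bytes_emitted=6
After char 11 ('a'=26): chars_in_quartet=4 acc=0x23AADA -> emit 23 AA DA, reset; bytes_emitted=9
After char 12 ('h'=33): chars_in_quartet=1 acc=0x21 bytes_emitted=9
After char 13 ('g'=32): chars_in_quartet=2 acc=0x860 bytes_emitted=9
Padding '==': partial quartet acc=0x860 -> emit 86; bytes_emitted=10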